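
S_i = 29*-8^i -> [29, -232, 1856, -14848, 118784]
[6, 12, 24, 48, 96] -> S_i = 6*2^i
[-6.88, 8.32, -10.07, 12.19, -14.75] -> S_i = -6.88*(-1.21)^i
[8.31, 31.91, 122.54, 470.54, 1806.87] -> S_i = 8.31*3.84^i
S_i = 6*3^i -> [6, 18, 54, 162, 486]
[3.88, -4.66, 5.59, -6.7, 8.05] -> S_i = 3.88*(-1.20)^i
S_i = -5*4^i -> [-5, -20, -80, -320, -1280]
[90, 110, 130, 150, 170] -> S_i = 90 + 20*i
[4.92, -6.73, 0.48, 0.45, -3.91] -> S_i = Random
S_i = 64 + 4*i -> [64, 68, 72, 76, 80]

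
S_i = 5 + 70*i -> [5, 75, 145, 215, 285]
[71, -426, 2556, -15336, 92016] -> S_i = 71*-6^i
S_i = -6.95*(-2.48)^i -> [-6.95, 17.24, -42.75, 106.01, -262.9]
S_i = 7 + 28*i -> [7, 35, 63, 91, 119]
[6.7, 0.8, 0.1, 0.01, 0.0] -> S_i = 6.70*0.12^i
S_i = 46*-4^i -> [46, -184, 736, -2944, 11776]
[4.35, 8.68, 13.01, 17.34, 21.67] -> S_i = 4.35 + 4.33*i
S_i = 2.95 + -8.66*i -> [2.95, -5.71, -14.37, -23.03, -31.69]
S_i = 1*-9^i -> [1, -9, 81, -729, 6561]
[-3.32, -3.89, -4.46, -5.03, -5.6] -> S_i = -3.32 + -0.57*i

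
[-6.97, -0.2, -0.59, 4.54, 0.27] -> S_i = Random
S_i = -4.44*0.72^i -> [-4.44, -3.2, -2.3, -1.66, -1.19]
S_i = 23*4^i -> [23, 92, 368, 1472, 5888]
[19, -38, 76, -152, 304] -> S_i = 19*-2^i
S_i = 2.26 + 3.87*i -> [2.26, 6.13, 10.0, 13.87, 17.74]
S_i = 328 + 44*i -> [328, 372, 416, 460, 504]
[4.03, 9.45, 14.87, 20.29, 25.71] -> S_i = 4.03 + 5.42*i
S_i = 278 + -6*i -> [278, 272, 266, 260, 254]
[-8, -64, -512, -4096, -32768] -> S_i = -8*8^i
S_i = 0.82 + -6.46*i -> [0.82, -5.64, -12.1, -18.56, -25.02]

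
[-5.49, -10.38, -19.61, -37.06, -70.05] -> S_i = -5.49*1.89^i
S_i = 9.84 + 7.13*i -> [9.84, 16.97, 24.1, 31.23, 38.36]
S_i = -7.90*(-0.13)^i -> [-7.9, 1.03, -0.13, 0.02, -0.0]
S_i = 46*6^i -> [46, 276, 1656, 9936, 59616]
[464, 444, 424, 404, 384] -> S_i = 464 + -20*i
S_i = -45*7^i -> [-45, -315, -2205, -15435, -108045]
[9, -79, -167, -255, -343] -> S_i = 9 + -88*i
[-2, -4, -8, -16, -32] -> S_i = -2*2^i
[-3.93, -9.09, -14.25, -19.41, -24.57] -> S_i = -3.93 + -5.16*i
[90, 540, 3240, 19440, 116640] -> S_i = 90*6^i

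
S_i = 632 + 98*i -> [632, 730, 828, 926, 1024]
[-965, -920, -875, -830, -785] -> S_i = -965 + 45*i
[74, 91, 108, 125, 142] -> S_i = 74 + 17*i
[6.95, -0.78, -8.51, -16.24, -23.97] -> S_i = 6.95 + -7.73*i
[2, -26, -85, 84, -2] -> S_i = Random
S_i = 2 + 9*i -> [2, 11, 20, 29, 38]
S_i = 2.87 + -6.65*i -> [2.87, -3.78, -10.43, -17.08, -23.73]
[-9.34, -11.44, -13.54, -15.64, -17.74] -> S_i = -9.34 + -2.10*i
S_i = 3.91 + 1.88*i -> [3.91, 5.79, 7.67, 9.55, 11.43]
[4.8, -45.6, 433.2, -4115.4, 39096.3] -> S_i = 4.80*(-9.50)^i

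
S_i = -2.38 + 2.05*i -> [-2.38, -0.33, 1.72, 3.77, 5.82]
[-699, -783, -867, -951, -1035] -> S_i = -699 + -84*i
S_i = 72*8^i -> [72, 576, 4608, 36864, 294912]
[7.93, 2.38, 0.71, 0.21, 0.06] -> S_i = 7.93*0.30^i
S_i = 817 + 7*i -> [817, 824, 831, 838, 845]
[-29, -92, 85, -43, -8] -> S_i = Random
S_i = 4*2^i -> [4, 8, 16, 32, 64]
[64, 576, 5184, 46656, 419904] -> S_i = 64*9^i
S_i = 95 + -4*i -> [95, 91, 87, 83, 79]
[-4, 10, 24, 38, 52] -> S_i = -4 + 14*i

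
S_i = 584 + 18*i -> [584, 602, 620, 638, 656]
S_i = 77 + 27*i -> [77, 104, 131, 158, 185]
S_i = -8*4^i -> [-8, -32, -128, -512, -2048]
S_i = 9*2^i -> [9, 18, 36, 72, 144]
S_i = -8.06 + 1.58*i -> [-8.06, -6.48, -4.9, -3.32, -1.74]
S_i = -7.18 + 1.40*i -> [-7.18, -5.78, -4.38, -2.98, -1.58]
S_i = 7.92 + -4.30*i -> [7.92, 3.62, -0.68, -4.98, -9.28]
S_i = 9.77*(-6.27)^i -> [9.77, -61.26, 384.09, -2408.23, 15099.58]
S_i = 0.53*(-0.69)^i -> [0.53, -0.37, 0.25, -0.17, 0.12]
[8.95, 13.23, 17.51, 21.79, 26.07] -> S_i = 8.95 + 4.28*i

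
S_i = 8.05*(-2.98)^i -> [8.05, -23.99, 71.49, -213.03, 634.84]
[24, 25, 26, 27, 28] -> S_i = 24 + 1*i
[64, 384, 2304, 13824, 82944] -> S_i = 64*6^i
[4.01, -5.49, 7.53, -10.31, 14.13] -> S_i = 4.01*(-1.37)^i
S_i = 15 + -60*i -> [15, -45, -105, -165, -225]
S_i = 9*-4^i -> [9, -36, 144, -576, 2304]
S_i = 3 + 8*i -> [3, 11, 19, 27, 35]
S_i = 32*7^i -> [32, 224, 1568, 10976, 76832]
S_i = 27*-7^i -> [27, -189, 1323, -9261, 64827]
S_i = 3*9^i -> [3, 27, 243, 2187, 19683]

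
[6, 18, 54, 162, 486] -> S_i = 6*3^i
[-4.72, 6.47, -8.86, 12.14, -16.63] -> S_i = -4.72*(-1.37)^i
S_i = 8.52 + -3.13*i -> [8.52, 5.39, 2.26, -0.87, -4.0]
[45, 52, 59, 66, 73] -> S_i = 45 + 7*i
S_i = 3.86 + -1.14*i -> [3.86, 2.72, 1.58, 0.44, -0.7]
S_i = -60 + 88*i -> [-60, 28, 116, 204, 292]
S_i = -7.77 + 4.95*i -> [-7.77, -2.82, 2.13, 7.08, 12.03]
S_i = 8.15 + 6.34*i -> [8.15, 14.49, 20.83, 27.17, 33.51]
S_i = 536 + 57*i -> [536, 593, 650, 707, 764]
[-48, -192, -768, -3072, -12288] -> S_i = -48*4^i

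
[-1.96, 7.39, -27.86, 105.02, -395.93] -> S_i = -1.96*(-3.77)^i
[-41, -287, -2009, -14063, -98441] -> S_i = -41*7^i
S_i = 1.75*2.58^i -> [1.75, 4.52, 11.65, 30.05, 77.54]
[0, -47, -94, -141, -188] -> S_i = 0 + -47*i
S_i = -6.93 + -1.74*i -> [-6.93, -8.67, -10.41, -12.15, -13.89]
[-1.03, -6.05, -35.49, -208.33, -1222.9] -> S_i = -1.03*5.87^i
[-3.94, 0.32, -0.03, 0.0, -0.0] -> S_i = -3.94*(-0.08)^i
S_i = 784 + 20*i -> [784, 804, 824, 844, 864]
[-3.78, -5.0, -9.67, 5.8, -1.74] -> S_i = Random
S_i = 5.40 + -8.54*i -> [5.4, -3.14, -11.68, -20.22, -28.76]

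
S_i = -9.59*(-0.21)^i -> [-9.59, 2.01, -0.42, 0.09, -0.02]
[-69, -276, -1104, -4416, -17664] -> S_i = -69*4^i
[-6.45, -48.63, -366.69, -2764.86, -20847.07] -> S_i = -6.45*7.54^i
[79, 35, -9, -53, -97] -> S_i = 79 + -44*i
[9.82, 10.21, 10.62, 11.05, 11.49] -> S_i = 9.82*1.04^i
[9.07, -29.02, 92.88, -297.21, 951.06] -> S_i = 9.07*(-3.20)^i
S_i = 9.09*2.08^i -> [9.09, 18.91, 39.33, 81.8, 170.14]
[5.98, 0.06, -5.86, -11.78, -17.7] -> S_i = 5.98 + -5.92*i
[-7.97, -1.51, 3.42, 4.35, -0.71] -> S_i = Random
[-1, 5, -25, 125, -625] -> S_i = -1*-5^i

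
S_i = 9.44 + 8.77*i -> [9.44, 18.21, 26.98, 35.75, 44.52]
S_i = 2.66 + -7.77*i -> [2.66, -5.11, -12.88, -20.65, -28.42]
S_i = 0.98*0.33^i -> [0.98, 0.32, 0.11, 0.04, 0.01]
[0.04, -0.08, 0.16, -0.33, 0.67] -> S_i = 0.04*(-2.02)^i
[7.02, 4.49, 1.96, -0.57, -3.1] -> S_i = 7.02 + -2.53*i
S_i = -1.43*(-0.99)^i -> [-1.43, 1.42, -1.4, 1.39, -1.37]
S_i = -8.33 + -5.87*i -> [-8.33, -14.2, -20.07, -25.94, -31.81]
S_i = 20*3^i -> [20, 60, 180, 540, 1620]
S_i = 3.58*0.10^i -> [3.58, 0.36, 0.04, 0.0, 0.0]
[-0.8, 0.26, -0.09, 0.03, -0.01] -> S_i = -0.80*(-0.33)^i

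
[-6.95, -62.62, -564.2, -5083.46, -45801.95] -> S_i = -6.95*9.01^i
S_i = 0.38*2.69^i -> [0.38, 1.02, 2.75, 7.4, 19.9]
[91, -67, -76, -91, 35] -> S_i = Random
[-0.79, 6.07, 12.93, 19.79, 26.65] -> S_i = -0.79 + 6.86*i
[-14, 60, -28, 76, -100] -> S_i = Random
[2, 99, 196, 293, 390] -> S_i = 2 + 97*i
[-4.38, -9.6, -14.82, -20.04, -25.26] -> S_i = -4.38 + -5.22*i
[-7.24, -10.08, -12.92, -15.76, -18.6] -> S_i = -7.24 + -2.84*i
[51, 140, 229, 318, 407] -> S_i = 51 + 89*i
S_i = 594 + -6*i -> [594, 588, 582, 576, 570]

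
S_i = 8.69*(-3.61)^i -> [8.69, -31.37, 113.25, -408.83, 1475.87]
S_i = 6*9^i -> [6, 54, 486, 4374, 39366]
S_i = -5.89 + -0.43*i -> [-5.89, -6.32, -6.75, -7.18, -7.61]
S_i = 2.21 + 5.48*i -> [2.21, 7.69, 13.17, 18.65, 24.13]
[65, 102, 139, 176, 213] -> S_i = 65 + 37*i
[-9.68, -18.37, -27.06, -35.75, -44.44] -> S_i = -9.68 + -8.69*i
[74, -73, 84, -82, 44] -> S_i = Random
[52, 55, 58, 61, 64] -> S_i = 52 + 3*i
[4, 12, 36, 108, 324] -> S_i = 4*3^i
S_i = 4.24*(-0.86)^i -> [4.24, -3.65, 3.14, -2.7, 2.32]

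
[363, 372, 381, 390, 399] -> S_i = 363 + 9*i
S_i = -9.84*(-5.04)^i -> [-9.84, 49.59, -249.95, 1259.76, -6349.17]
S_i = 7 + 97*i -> [7, 104, 201, 298, 395]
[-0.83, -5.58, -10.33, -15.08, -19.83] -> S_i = -0.83 + -4.75*i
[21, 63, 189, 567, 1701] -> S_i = 21*3^i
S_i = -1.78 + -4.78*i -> [-1.78, -6.56, -11.34, -16.12, -20.9]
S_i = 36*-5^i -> [36, -180, 900, -4500, 22500]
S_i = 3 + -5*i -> [3, -2, -7, -12, -17]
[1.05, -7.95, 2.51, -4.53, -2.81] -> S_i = Random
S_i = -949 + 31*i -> [-949, -918, -887, -856, -825]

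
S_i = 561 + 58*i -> [561, 619, 677, 735, 793]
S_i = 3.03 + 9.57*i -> [3.03, 12.6, 22.17, 31.74, 41.31]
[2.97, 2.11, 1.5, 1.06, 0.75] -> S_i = 2.97*0.71^i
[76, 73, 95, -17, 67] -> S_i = Random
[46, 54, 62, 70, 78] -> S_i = 46 + 8*i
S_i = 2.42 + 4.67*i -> [2.42, 7.09, 11.76, 16.43, 21.1]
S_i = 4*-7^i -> [4, -28, 196, -1372, 9604]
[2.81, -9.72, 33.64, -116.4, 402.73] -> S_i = 2.81*(-3.46)^i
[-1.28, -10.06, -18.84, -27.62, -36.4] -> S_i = -1.28 + -8.78*i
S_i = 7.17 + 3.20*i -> [7.17, 10.37, 13.57, 16.77, 19.97]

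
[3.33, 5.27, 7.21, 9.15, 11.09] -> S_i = 3.33 + 1.94*i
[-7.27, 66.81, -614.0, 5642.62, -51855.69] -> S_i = -7.27*(-9.19)^i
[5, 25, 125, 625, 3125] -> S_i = 5*5^i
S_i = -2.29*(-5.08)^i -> [-2.29, 11.63, -59.1, 300.21, -1525.07]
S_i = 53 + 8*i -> [53, 61, 69, 77, 85]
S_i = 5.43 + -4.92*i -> [5.43, 0.51, -4.41, -9.33, -14.25]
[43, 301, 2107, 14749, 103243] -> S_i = 43*7^i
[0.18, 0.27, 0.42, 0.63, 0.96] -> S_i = 0.18*1.52^i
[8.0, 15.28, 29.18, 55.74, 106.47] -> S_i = 8.00*1.91^i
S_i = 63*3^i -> [63, 189, 567, 1701, 5103]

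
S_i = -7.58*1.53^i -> [-7.58, -11.6, -17.74, -27.15, -41.54]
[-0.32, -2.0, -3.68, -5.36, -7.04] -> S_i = -0.32 + -1.68*i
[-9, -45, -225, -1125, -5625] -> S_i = -9*5^i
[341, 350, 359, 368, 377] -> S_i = 341 + 9*i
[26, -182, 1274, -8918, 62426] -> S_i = 26*-7^i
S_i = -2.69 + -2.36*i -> [-2.69, -5.05, -7.41, -9.77, -12.13]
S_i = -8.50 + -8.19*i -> [-8.5, -16.69, -24.88, -33.07, -41.26]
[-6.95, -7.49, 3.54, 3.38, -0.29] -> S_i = Random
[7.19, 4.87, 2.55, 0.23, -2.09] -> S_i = 7.19 + -2.32*i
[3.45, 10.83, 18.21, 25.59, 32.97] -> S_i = 3.45 + 7.38*i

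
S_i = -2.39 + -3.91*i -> [-2.39, -6.3, -10.21, -14.12, -18.03]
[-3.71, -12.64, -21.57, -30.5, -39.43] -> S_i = -3.71 + -8.93*i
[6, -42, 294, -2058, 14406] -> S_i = 6*-7^i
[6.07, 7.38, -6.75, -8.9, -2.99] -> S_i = Random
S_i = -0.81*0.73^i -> [-0.81, -0.59, -0.43, -0.32, -0.23]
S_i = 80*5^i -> [80, 400, 2000, 10000, 50000]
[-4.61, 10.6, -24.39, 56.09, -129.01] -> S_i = -4.61*(-2.30)^i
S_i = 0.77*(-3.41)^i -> [0.77, -2.63, 8.95, -30.53, 104.11]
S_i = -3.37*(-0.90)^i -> [-3.37, 3.03, -2.73, 2.46, -2.21]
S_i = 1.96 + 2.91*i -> [1.96, 4.87, 7.78, 10.69, 13.6]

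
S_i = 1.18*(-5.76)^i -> [1.18, -6.8, 39.15, -225.5, 1298.89]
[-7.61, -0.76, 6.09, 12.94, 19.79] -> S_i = -7.61 + 6.85*i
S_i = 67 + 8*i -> [67, 75, 83, 91, 99]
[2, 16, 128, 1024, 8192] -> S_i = 2*8^i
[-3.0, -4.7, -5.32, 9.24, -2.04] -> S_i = Random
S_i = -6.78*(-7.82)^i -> [-6.78, 53.02, -414.61, 3242.28, -25354.6]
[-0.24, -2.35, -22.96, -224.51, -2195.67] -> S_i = -0.24*9.78^i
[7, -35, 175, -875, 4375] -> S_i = 7*-5^i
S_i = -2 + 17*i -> [-2, 15, 32, 49, 66]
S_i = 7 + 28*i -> [7, 35, 63, 91, 119]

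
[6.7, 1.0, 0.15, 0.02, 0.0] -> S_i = 6.70*0.15^i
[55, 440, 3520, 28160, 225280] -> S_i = 55*8^i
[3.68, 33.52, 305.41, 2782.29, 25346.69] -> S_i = 3.68*9.11^i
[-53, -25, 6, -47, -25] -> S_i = Random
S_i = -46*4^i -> [-46, -184, -736, -2944, -11776]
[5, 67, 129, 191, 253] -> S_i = 5 + 62*i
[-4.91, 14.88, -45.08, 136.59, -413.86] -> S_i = -4.91*(-3.03)^i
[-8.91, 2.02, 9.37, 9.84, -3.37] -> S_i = Random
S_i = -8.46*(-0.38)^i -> [-8.46, 3.21, -1.22, 0.46, -0.18]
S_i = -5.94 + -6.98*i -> [-5.94, -12.92, -19.9, -26.88, -33.86]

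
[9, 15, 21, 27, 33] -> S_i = 9 + 6*i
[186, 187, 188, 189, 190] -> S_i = 186 + 1*i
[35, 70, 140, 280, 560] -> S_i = 35*2^i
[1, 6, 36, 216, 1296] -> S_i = 1*6^i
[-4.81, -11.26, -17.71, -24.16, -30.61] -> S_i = -4.81 + -6.45*i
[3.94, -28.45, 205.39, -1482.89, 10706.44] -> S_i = 3.94*(-7.22)^i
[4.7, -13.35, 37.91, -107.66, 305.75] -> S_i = 4.70*(-2.84)^i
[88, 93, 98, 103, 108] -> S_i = 88 + 5*i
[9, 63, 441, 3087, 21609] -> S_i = 9*7^i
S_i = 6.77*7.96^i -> [6.77, 53.89, 428.96, 3414.51, 27179.47]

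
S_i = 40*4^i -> [40, 160, 640, 2560, 10240]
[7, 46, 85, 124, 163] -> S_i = 7 + 39*i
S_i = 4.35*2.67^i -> [4.35, 11.61, 31.01, 82.8, 221.07]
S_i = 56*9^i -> [56, 504, 4536, 40824, 367416]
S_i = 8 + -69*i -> [8, -61, -130, -199, -268]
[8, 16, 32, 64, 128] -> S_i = 8*2^i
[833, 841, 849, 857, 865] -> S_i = 833 + 8*i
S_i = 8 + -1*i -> [8, 7, 6, 5, 4]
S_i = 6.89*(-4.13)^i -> [6.89, -28.46, 117.52, -485.37, 2004.56]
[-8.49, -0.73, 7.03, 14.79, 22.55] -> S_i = -8.49 + 7.76*i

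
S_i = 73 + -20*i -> [73, 53, 33, 13, -7]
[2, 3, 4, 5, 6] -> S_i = 2 + 1*i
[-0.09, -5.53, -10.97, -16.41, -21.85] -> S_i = -0.09 + -5.44*i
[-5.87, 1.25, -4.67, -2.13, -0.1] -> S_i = Random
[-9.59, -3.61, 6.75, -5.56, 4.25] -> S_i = Random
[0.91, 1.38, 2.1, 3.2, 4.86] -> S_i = 0.91*1.52^i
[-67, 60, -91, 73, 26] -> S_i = Random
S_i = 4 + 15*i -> [4, 19, 34, 49, 64]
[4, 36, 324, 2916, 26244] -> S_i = 4*9^i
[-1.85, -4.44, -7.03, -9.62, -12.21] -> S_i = -1.85 + -2.59*i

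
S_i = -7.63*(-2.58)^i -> [-7.63, 19.69, -50.79, 131.03, -338.07]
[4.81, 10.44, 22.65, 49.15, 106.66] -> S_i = 4.81*2.17^i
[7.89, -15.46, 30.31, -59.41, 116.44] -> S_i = 7.89*(-1.96)^i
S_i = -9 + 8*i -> [-9, -1, 7, 15, 23]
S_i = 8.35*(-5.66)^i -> [8.35, -47.26, 267.5, -1514.03, 8569.44]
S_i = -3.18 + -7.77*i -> [-3.18, -10.95, -18.72, -26.49, -34.26]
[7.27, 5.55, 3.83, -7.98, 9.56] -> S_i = Random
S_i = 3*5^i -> [3, 15, 75, 375, 1875]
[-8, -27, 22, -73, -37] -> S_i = Random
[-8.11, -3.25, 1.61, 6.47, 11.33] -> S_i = -8.11 + 4.86*i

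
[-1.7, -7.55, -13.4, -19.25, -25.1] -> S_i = -1.70 + -5.85*i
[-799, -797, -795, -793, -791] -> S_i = -799 + 2*i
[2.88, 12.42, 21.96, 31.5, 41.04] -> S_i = 2.88 + 9.54*i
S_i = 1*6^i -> [1, 6, 36, 216, 1296]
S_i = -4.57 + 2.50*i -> [-4.57, -2.07, 0.43, 2.93, 5.43]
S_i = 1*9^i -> [1, 9, 81, 729, 6561]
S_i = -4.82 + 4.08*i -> [-4.82, -0.74, 3.34, 7.42, 11.5]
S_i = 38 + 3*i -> [38, 41, 44, 47, 50]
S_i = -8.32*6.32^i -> [-8.32, -52.58, -332.32, -2100.27, -13273.69]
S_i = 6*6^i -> [6, 36, 216, 1296, 7776]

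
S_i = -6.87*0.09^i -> [-6.87, -0.62, -0.06, -0.01, -0.0]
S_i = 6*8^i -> [6, 48, 384, 3072, 24576]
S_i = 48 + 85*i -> [48, 133, 218, 303, 388]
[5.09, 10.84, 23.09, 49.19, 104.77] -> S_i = 5.09*2.13^i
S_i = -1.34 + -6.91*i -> [-1.34, -8.25, -15.16, -22.07, -28.98]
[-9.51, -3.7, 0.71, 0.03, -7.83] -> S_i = Random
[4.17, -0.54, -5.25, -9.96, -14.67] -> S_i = 4.17 + -4.71*i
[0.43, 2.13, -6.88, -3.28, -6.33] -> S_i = Random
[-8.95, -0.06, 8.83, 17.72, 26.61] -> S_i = -8.95 + 8.89*i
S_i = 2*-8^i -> [2, -16, 128, -1024, 8192]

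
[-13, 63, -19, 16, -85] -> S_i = Random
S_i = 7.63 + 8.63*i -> [7.63, 16.26, 24.89, 33.52, 42.15]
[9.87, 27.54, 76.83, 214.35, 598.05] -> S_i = 9.87*2.79^i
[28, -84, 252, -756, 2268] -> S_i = 28*-3^i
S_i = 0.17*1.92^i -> [0.17, 0.33, 0.63, 1.2, 2.31]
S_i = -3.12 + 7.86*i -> [-3.12, 4.74, 12.6, 20.46, 28.32]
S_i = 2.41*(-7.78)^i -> [2.41, -18.75, 145.87, -1134.9, 8829.49]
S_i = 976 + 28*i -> [976, 1004, 1032, 1060, 1088]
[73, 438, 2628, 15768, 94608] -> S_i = 73*6^i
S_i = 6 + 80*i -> [6, 86, 166, 246, 326]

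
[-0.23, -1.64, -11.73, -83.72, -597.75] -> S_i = -0.23*7.14^i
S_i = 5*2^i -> [5, 10, 20, 40, 80]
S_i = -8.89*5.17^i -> [-8.89, -45.96, -237.62, -1228.49, -6351.32]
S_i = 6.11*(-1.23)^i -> [6.11, -7.52, 9.24, -11.37, 13.98]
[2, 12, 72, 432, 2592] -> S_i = 2*6^i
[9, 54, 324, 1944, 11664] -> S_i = 9*6^i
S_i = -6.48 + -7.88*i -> [-6.48, -14.36, -22.24, -30.12, -38.0]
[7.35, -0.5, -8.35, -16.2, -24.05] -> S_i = 7.35 + -7.85*i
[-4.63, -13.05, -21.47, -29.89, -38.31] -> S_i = -4.63 + -8.42*i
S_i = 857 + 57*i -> [857, 914, 971, 1028, 1085]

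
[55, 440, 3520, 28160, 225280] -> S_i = 55*8^i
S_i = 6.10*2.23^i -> [6.1, 13.6, 30.33, 67.65, 150.85]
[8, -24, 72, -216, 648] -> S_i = 8*-3^i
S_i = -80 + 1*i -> [-80, -79, -78, -77, -76]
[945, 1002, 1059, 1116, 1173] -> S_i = 945 + 57*i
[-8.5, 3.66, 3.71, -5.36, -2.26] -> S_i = Random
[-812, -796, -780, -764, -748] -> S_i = -812 + 16*i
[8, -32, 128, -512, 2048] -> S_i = 8*-4^i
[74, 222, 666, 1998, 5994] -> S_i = 74*3^i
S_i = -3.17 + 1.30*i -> [-3.17, -1.87, -0.57, 0.73, 2.03]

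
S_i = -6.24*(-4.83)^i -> [-6.24, 30.14, -145.57, 703.11, -3396.04]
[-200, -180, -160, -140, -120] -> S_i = -200 + 20*i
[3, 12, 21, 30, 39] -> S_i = 3 + 9*i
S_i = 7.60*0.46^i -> [7.6, 3.5, 1.61, 0.74, 0.34]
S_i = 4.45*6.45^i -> [4.45, 28.7, 185.13, 1194.1, 7701.92]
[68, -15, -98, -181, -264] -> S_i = 68 + -83*i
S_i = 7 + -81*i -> [7, -74, -155, -236, -317]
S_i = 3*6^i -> [3, 18, 108, 648, 3888]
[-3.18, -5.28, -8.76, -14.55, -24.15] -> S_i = -3.18*1.66^i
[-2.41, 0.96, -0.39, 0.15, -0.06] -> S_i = -2.41*(-0.40)^i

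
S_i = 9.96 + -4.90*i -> [9.96, 5.06, 0.16, -4.74, -9.64]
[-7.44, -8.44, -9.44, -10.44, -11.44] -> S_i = -7.44 + -1.00*i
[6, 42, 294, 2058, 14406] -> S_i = 6*7^i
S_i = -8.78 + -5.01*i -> [-8.78, -13.79, -18.8, -23.81, -28.82]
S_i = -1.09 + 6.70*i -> [-1.09, 5.61, 12.31, 19.01, 25.71]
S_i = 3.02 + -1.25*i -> [3.02, 1.77, 0.52, -0.73, -1.98]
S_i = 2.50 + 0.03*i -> [2.5, 2.53, 2.56, 2.59, 2.62]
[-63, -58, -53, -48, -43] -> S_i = -63 + 5*i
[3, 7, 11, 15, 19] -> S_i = 3 + 4*i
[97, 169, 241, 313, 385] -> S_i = 97 + 72*i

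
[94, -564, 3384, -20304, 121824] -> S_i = 94*-6^i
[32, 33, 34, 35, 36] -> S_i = 32 + 1*i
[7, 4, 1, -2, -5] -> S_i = 7 + -3*i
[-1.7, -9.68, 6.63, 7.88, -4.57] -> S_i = Random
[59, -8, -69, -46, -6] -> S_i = Random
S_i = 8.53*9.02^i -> [8.53, 76.94, 694.0, 6259.92, 56464.46]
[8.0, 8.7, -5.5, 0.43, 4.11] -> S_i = Random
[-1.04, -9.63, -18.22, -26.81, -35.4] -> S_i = -1.04 + -8.59*i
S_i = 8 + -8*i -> [8, 0, -8, -16, -24]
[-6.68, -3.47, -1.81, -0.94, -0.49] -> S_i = -6.68*0.52^i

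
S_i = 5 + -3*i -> [5, 2, -1, -4, -7]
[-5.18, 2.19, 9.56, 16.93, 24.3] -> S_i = -5.18 + 7.37*i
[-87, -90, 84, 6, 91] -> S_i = Random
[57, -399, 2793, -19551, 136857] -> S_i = 57*-7^i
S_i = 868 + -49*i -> [868, 819, 770, 721, 672]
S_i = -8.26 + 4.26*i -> [-8.26, -4.0, 0.26, 4.52, 8.78]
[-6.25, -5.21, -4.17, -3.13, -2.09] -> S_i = -6.25 + 1.04*i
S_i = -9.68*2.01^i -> [-9.68, -19.46, -39.11, -78.61, -158.0]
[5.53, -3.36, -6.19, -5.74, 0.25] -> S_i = Random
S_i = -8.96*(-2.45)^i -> [-8.96, 21.95, -53.78, 131.77, -322.83]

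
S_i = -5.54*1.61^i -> [-5.54, -8.92, -14.36, -23.12, -37.22]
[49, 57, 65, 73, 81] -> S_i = 49 + 8*i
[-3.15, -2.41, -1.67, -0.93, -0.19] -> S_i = -3.15 + 0.74*i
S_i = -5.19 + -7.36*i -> [-5.19, -12.55, -19.91, -27.27, -34.63]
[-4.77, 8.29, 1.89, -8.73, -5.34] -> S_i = Random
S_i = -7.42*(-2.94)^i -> [-7.42, 21.81, -64.14, 188.56, -554.36]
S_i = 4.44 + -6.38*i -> [4.44, -1.94, -8.32, -14.7, -21.08]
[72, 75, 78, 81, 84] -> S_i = 72 + 3*i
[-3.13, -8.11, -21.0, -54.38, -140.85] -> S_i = -3.13*2.59^i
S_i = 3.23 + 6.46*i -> [3.23, 9.69, 16.15, 22.61, 29.07]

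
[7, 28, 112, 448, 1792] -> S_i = 7*4^i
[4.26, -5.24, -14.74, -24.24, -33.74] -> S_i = 4.26 + -9.50*i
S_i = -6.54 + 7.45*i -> [-6.54, 0.91, 8.36, 15.81, 23.26]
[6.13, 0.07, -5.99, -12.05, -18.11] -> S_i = 6.13 + -6.06*i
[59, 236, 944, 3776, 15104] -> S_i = 59*4^i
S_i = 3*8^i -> [3, 24, 192, 1536, 12288]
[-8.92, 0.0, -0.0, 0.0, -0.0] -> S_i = -8.92*-0.00^i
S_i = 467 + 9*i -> [467, 476, 485, 494, 503]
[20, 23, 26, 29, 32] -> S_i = 20 + 3*i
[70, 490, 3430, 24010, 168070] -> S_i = 70*7^i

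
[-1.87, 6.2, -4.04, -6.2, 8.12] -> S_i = Random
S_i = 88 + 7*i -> [88, 95, 102, 109, 116]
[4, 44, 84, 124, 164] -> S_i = 4 + 40*i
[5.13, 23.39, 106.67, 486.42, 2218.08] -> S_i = 5.13*4.56^i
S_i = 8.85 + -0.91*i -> [8.85, 7.94, 7.03, 6.12, 5.21]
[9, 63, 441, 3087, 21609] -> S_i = 9*7^i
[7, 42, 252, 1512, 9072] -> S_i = 7*6^i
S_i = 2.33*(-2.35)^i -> [2.33, -5.48, 12.87, -30.24, 71.06]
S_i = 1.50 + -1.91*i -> [1.5, -0.41, -2.32, -4.23, -6.14]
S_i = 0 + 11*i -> [0, 11, 22, 33, 44]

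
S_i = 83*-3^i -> [83, -249, 747, -2241, 6723]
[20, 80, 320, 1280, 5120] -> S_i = 20*4^i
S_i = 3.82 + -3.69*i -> [3.82, 0.13, -3.56, -7.25, -10.94]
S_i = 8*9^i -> [8, 72, 648, 5832, 52488]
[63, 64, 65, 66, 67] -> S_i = 63 + 1*i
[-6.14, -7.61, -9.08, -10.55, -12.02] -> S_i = -6.14 + -1.47*i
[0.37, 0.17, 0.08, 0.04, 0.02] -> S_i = 0.37*0.47^i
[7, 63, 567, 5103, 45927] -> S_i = 7*9^i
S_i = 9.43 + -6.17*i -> [9.43, 3.26, -2.91, -9.08, -15.25]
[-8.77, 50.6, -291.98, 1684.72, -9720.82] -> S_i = -8.77*(-5.77)^i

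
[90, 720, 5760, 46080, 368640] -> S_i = 90*8^i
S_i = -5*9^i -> [-5, -45, -405, -3645, -32805]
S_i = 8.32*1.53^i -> [8.32, 12.73, 19.48, 29.8, 45.59]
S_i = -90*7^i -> [-90, -630, -4410, -30870, -216090]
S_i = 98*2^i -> [98, 196, 392, 784, 1568]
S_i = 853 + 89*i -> [853, 942, 1031, 1120, 1209]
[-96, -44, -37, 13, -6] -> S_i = Random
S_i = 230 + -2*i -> [230, 228, 226, 224, 222]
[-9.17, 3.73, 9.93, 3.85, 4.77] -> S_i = Random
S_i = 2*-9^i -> [2, -18, 162, -1458, 13122]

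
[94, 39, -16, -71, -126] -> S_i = 94 + -55*i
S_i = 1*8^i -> [1, 8, 64, 512, 4096]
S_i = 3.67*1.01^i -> [3.67, 3.71, 3.74, 3.78, 3.82]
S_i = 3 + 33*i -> [3, 36, 69, 102, 135]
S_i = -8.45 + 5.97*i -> [-8.45, -2.48, 3.49, 9.46, 15.43]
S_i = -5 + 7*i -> [-5, 2, 9, 16, 23]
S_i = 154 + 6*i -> [154, 160, 166, 172, 178]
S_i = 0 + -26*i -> [0, -26, -52, -78, -104]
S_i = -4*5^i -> [-4, -20, -100, -500, -2500]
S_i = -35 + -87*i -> [-35, -122, -209, -296, -383]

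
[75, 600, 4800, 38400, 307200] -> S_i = 75*8^i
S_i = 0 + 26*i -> [0, 26, 52, 78, 104]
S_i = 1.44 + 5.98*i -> [1.44, 7.42, 13.4, 19.38, 25.36]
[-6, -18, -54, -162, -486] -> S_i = -6*3^i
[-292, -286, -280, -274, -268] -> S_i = -292 + 6*i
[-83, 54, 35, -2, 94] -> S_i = Random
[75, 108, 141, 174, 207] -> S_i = 75 + 33*i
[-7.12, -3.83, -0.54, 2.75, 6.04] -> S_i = -7.12 + 3.29*i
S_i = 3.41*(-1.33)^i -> [3.41, -4.54, 6.03, -8.02, 10.67]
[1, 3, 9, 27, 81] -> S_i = 1*3^i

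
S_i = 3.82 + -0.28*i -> [3.82, 3.54, 3.26, 2.98, 2.7]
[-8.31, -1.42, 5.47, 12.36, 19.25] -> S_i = -8.31 + 6.89*i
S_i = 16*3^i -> [16, 48, 144, 432, 1296]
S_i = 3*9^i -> [3, 27, 243, 2187, 19683]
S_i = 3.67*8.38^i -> [3.67, 30.75, 257.72, 2159.72, 18098.48]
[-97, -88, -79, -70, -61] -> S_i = -97 + 9*i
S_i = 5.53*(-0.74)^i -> [5.53, -4.09, 3.03, -2.24, 1.66]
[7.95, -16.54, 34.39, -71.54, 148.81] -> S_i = 7.95*(-2.08)^i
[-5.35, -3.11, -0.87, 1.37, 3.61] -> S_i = -5.35 + 2.24*i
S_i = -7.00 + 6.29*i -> [-7.0, -0.71, 5.58, 11.87, 18.16]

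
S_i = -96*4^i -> [-96, -384, -1536, -6144, -24576]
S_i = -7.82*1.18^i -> [-7.82, -9.23, -10.89, -12.85, -15.16]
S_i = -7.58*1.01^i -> [-7.58, -7.66, -7.73, -7.81, -7.89]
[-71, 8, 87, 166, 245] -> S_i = -71 + 79*i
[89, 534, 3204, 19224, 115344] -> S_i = 89*6^i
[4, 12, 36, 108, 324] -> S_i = 4*3^i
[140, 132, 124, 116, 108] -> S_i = 140 + -8*i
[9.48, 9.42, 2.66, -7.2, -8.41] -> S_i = Random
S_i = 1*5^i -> [1, 5, 25, 125, 625]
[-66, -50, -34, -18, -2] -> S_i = -66 + 16*i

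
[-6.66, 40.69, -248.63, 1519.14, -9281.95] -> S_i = -6.66*(-6.11)^i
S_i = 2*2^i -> [2, 4, 8, 16, 32]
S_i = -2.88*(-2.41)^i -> [-2.88, 6.94, -16.73, 40.31, -97.15]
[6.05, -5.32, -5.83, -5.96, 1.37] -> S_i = Random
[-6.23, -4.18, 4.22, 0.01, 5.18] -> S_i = Random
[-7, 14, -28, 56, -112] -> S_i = -7*-2^i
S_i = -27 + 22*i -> [-27, -5, 17, 39, 61]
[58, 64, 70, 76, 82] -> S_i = 58 + 6*i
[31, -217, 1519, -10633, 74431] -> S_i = 31*-7^i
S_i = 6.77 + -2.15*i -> [6.77, 4.62, 2.47, 0.32, -1.83]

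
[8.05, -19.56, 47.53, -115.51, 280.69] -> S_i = 8.05*(-2.43)^i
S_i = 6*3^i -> [6, 18, 54, 162, 486]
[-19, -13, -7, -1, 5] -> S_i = -19 + 6*i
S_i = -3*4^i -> [-3, -12, -48, -192, -768]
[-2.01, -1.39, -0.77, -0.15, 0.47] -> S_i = -2.01 + 0.62*i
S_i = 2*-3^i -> [2, -6, 18, -54, 162]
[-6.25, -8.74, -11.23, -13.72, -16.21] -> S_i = -6.25 + -2.49*i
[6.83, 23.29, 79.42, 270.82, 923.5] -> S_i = 6.83*3.41^i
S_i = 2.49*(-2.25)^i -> [2.49, -5.6, 12.61, -28.36, 63.82]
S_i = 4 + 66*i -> [4, 70, 136, 202, 268]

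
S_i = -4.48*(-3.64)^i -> [-4.48, 16.31, -59.36, 216.06, -786.47]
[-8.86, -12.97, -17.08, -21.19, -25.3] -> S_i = -8.86 + -4.11*i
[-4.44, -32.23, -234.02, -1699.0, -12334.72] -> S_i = -4.44*7.26^i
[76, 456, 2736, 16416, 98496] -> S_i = 76*6^i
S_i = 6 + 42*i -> [6, 48, 90, 132, 174]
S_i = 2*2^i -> [2, 4, 8, 16, 32]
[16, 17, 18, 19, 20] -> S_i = 16 + 1*i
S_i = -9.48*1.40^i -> [-9.48, -13.27, -18.58, -26.01, -36.42]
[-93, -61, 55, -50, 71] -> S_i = Random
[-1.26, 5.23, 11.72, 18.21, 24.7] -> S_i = -1.26 + 6.49*i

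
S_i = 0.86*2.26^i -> [0.86, 1.94, 4.39, 9.93, 22.44]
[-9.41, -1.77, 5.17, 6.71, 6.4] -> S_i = Random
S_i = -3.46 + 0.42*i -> [-3.46, -3.04, -2.62, -2.2, -1.78]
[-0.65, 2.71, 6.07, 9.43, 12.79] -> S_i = -0.65 + 3.36*i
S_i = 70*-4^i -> [70, -280, 1120, -4480, 17920]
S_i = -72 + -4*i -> [-72, -76, -80, -84, -88]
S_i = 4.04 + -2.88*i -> [4.04, 1.16, -1.72, -4.6, -7.48]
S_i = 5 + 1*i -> [5, 6, 7, 8, 9]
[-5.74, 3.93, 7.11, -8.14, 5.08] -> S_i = Random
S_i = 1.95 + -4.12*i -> [1.95, -2.17, -6.29, -10.41, -14.53]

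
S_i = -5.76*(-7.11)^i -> [-5.76, 40.95, -291.18, 2070.29, -14719.77]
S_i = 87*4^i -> [87, 348, 1392, 5568, 22272]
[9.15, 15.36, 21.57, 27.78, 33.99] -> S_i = 9.15 + 6.21*i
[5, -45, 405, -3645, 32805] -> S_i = 5*-9^i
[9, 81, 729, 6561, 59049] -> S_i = 9*9^i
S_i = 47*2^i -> [47, 94, 188, 376, 752]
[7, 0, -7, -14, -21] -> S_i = 7 + -7*i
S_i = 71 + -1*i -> [71, 70, 69, 68, 67]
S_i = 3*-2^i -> [3, -6, 12, -24, 48]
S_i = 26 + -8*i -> [26, 18, 10, 2, -6]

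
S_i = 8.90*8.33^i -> [8.9, 74.14, 617.56, 5144.28, 42851.89]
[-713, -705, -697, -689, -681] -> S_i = -713 + 8*i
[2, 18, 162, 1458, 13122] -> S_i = 2*9^i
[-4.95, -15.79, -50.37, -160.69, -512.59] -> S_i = -4.95*3.19^i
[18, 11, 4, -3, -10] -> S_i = 18 + -7*i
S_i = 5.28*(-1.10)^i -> [5.28, -5.81, 6.39, -7.03, 7.73]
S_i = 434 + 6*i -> [434, 440, 446, 452, 458]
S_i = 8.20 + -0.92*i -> [8.2, 7.28, 6.36, 5.44, 4.52]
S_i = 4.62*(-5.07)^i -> [4.62, -23.42, 118.76, -602.1, 3052.63]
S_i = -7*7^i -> [-7, -49, -343, -2401, -16807]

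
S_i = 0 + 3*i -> [0, 3, 6, 9, 12]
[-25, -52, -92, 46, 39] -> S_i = Random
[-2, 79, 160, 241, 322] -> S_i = -2 + 81*i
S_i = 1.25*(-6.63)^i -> [1.25, -8.29, 54.95, -364.29, 2415.26]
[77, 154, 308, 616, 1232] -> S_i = 77*2^i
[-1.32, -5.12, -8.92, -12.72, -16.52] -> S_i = -1.32 + -3.80*i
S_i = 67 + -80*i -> [67, -13, -93, -173, -253]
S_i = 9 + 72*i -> [9, 81, 153, 225, 297]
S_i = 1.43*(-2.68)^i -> [1.43, -3.83, 10.27, -27.53, 73.77]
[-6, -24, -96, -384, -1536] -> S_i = -6*4^i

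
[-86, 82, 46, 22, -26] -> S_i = Random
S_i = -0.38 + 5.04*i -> [-0.38, 4.66, 9.7, 14.74, 19.78]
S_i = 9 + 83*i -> [9, 92, 175, 258, 341]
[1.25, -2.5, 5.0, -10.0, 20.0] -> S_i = 1.25*(-2.00)^i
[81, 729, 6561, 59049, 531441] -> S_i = 81*9^i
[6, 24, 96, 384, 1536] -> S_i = 6*4^i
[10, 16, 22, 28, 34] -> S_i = 10 + 6*i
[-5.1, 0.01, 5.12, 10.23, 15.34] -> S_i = -5.10 + 5.11*i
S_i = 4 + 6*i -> [4, 10, 16, 22, 28]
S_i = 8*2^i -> [8, 16, 32, 64, 128]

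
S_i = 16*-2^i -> [16, -32, 64, -128, 256]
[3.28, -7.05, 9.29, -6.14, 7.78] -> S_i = Random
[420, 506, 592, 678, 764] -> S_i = 420 + 86*i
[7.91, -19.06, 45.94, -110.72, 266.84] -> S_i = 7.91*(-2.41)^i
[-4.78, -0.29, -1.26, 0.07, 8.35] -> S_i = Random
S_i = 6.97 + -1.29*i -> [6.97, 5.68, 4.39, 3.1, 1.81]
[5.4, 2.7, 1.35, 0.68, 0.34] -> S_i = 5.40*0.50^i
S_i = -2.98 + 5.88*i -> [-2.98, 2.9, 8.78, 14.66, 20.54]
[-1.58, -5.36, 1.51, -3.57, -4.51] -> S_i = Random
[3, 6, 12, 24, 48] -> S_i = 3*2^i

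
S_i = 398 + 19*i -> [398, 417, 436, 455, 474]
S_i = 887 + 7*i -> [887, 894, 901, 908, 915]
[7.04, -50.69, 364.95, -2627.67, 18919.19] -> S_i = 7.04*(-7.20)^i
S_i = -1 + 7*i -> [-1, 6, 13, 20, 27]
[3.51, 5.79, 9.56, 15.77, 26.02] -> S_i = 3.51*1.65^i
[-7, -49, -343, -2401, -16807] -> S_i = -7*7^i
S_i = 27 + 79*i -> [27, 106, 185, 264, 343]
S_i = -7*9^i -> [-7, -63, -567, -5103, -45927]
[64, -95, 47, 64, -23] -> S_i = Random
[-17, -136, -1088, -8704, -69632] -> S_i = -17*8^i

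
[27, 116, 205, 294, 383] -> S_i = 27 + 89*i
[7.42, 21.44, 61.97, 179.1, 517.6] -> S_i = 7.42*2.89^i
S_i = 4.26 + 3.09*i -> [4.26, 7.35, 10.44, 13.53, 16.62]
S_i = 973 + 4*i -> [973, 977, 981, 985, 989]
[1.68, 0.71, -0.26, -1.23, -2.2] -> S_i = 1.68 + -0.97*i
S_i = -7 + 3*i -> [-7, -4, -1, 2, 5]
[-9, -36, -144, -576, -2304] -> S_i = -9*4^i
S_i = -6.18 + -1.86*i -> [-6.18, -8.04, -9.9, -11.76, -13.62]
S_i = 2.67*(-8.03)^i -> [2.67, -21.44, 172.16, -1382.48, 11101.29]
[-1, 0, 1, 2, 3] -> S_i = -1 + 1*i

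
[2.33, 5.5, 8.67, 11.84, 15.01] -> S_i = 2.33 + 3.17*i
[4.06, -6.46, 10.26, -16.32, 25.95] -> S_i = 4.06*(-1.59)^i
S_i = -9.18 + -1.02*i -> [-9.18, -10.2, -11.22, -12.24, -13.26]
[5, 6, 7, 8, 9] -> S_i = 5 + 1*i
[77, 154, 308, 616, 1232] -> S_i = 77*2^i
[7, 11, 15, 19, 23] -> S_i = 7 + 4*i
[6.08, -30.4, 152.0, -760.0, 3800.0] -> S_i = 6.08*(-5.00)^i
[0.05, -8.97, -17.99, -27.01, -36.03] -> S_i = 0.05 + -9.02*i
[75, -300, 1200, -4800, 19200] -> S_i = 75*-4^i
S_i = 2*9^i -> [2, 18, 162, 1458, 13122]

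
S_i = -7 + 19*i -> [-7, 12, 31, 50, 69]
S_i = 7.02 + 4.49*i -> [7.02, 11.51, 16.0, 20.49, 24.98]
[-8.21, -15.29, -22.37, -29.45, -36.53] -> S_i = -8.21 + -7.08*i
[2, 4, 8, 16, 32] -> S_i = 2*2^i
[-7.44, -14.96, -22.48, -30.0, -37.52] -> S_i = -7.44 + -7.52*i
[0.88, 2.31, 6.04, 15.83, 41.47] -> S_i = 0.88*2.62^i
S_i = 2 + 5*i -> [2, 7, 12, 17, 22]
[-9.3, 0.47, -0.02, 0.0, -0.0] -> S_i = -9.30*(-0.05)^i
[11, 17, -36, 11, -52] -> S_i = Random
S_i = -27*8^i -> [-27, -216, -1728, -13824, -110592]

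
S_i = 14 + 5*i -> [14, 19, 24, 29, 34]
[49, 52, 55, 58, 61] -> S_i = 49 + 3*i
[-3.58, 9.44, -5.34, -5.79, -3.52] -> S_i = Random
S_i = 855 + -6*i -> [855, 849, 843, 837, 831]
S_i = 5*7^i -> [5, 35, 245, 1715, 12005]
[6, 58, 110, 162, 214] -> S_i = 6 + 52*i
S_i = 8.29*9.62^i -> [8.29, 79.75, 767.19, 7380.4, 70999.42]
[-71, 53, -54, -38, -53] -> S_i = Random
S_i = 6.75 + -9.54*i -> [6.75, -2.79, -12.33, -21.87, -31.41]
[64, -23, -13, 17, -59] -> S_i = Random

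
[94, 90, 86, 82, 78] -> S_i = 94 + -4*i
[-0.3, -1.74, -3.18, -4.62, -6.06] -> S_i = -0.30 + -1.44*i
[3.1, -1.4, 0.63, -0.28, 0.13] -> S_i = 3.10*(-0.45)^i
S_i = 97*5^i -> [97, 485, 2425, 12125, 60625]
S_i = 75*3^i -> [75, 225, 675, 2025, 6075]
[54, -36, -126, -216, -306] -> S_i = 54 + -90*i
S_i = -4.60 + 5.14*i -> [-4.6, 0.54, 5.68, 10.82, 15.96]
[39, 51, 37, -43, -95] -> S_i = Random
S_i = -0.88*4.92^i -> [-0.88, -4.33, -21.3, -104.8, -515.64]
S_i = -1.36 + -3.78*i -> [-1.36, -5.14, -8.92, -12.7, -16.48]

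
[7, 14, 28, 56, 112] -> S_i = 7*2^i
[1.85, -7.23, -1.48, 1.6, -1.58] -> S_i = Random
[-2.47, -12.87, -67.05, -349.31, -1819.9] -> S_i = -2.47*5.21^i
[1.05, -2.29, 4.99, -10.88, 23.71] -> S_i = 1.05*(-2.18)^i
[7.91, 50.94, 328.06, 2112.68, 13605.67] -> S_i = 7.91*6.44^i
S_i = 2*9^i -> [2, 18, 162, 1458, 13122]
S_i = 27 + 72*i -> [27, 99, 171, 243, 315]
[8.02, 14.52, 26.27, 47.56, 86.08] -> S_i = 8.02*1.81^i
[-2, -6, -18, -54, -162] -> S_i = -2*3^i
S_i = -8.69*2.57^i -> [-8.69, -22.33, -57.4, -147.51, -379.1]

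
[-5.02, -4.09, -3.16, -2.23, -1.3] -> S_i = -5.02 + 0.93*i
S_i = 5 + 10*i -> [5, 15, 25, 35, 45]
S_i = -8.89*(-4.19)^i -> [-8.89, 37.25, -156.07, 653.95, -2740.05]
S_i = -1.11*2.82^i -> [-1.11, -3.13, -8.83, -24.89, -70.2]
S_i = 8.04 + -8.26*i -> [8.04, -0.22, -8.48, -16.74, -25.0]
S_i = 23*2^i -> [23, 46, 92, 184, 368]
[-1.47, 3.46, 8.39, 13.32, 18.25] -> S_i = -1.47 + 4.93*i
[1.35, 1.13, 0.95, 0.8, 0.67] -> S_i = 1.35*0.84^i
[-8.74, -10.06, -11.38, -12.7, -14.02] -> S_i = -8.74 + -1.32*i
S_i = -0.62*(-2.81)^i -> [-0.62, 1.74, -4.9, 13.76, -38.66]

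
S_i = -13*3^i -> [-13, -39, -117, -351, -1053]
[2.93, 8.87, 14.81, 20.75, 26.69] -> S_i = 2.93 + 5.94*i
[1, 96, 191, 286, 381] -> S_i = 1 + 95*i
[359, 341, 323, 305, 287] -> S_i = 359 + -18*i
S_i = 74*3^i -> [74, 222, 666, 1998, 5994]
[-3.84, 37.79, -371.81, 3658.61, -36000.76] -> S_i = -3.84*(-9.84)^i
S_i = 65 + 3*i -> [65, 68, 71, 74, 77]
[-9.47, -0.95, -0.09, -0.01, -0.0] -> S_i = -9.47*0.10^i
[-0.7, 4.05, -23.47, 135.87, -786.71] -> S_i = -0.70*(-5.79)^i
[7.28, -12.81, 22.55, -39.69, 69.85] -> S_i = 7.28*(-1.76)^i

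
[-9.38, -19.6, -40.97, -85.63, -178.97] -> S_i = -9.38*2.09^i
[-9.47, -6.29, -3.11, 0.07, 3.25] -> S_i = -9.47 + 3.18*i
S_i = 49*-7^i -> [49, -343, 2401, -16807, 117649]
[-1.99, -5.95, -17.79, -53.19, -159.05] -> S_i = -1.99*2.99^i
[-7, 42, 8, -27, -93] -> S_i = Random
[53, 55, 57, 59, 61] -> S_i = 53 + 2*i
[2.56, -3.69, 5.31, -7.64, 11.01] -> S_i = 2.56*(-1.44)^i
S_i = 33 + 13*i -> [33, 46, 59, 72, 85]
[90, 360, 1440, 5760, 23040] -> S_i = 90*4^i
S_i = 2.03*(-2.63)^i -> [2.03, -5.34, 14.04, -36.93, 97.12]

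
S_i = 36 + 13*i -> [36, 49, 62, 75, 88]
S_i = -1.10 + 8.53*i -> [-1.1, 7.43, 15.96, 24.49, 33.02]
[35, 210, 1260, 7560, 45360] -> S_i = 35*6^i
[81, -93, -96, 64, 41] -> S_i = Random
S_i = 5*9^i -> [5, 45, 405, 3645, 32805]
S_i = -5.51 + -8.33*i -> [-5.51, -13.84, -22.17, -30.5, -38.83]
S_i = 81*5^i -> [81, 405, 2025, 10125, 50625]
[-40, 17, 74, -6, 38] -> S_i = Random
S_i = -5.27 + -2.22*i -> [-5.27, -7.49, -9.71, -11.93, -14.15]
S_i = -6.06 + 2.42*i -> [-6.06, -3.64, -1.22, 1.2, 3.62]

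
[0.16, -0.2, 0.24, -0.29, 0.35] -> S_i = 0.16*(-1.22)^i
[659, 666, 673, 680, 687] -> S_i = 659 + 7*i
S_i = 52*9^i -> [52, 468, 4212, 37908, 341172]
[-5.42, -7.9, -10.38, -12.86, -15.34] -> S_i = -5.42 + -2.48*i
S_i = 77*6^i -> [77, 462, 2772, 16632, 99792]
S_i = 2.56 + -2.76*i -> [2.56, -0.2, -2.96, -5.72, -8.48]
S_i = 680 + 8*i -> [680, 688, 696, 704, 712]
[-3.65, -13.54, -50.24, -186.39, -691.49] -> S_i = -3.65*3.71^i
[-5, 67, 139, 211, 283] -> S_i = -5 + 72*i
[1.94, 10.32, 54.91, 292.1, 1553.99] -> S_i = 1.94*5.32^i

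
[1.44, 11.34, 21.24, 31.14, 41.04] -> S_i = 1.44 + 9.90*i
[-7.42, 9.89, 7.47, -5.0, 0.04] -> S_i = Random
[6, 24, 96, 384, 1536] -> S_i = 6*4^i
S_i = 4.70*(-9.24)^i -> [4.7, -43.43, 401.27, -3707.78, 34259.87]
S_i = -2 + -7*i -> [-2, -9, -16, -23, -30]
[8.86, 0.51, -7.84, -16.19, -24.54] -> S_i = 8.86 + -8.35*i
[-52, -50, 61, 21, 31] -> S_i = Random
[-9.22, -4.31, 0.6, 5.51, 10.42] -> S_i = -9.22 + 4.91*i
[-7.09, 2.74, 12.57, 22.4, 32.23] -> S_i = -7.09 + 9.83*i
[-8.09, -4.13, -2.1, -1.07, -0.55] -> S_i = -8.09*0.51^i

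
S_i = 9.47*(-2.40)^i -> [9.47, -22.73, 54.55, -130.91, 314.19]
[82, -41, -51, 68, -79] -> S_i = Random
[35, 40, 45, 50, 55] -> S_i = 35 + 5*i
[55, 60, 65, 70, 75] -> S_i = 55 + 5*i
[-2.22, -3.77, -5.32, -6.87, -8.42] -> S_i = -2.22 + -1.55*i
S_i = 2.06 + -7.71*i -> [2.06, -5.65, -13.36, -21.07, -28.78]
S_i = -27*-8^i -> [-27, 216, -1728, 13824, -110592]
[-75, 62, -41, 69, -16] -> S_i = Random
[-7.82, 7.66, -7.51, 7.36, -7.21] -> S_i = -7.82*(-0.98)^i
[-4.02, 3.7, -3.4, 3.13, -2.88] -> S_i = -4.02*(-0.92)^i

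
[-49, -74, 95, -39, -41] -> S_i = Random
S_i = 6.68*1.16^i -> [6.68, 7.75, 8.99, 10.43, 12.1]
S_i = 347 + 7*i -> [347, 354, 361, 368, 375]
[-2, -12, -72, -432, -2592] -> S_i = -2*6^i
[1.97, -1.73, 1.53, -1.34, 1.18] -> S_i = 1.97*(-0.88)^i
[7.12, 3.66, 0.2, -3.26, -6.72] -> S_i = 7.12 + -3.46*i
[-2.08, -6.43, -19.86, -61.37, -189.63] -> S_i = -2.08*3.09^i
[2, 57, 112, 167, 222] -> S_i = 2 + 55*i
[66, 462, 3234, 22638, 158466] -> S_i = 66*7^i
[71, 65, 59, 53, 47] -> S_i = 71 + -6*i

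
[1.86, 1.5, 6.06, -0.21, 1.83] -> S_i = Random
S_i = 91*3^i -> [91, 273, 819, 2457, 7371]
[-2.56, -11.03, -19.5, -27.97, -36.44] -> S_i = -2.56 + -8.47*i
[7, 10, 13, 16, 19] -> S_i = 7 + 3*i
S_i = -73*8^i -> [-73, -584, -4672, -37376, -299008]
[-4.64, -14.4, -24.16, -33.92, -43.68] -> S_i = -4.64 + -9.76*i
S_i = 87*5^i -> [87, 435, 2175, 10875, 54375]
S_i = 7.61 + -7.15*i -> [7.61, 0.46, -6.69, -13.84, -20.99]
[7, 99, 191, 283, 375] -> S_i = 7 + 92*i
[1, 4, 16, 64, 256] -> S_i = 1*4^i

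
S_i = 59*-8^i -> [59, -472, 3776, -30208, 241664]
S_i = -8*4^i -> [-8, -32, -128, -512, -2048]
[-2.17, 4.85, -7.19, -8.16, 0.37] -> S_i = Random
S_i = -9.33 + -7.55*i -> [-9.33, -16.88, -24.43, -31.98, -39.53]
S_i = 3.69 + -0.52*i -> [3.69, 3.17, 2.65, 2.13, 1.61]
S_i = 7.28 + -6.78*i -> [7.28, 0.5, -6.28, -13.06, -19.84]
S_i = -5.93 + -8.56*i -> [-5.93, -14.49, -23.05, -31.61, -40.17]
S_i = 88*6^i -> [88, 528, 3168, 19008, 114048]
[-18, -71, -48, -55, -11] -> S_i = Random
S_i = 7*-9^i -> [7, -63, 567, -5103, 45927]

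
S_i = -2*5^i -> [-2, -10, -50, -250, -1250]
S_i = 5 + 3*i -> [5, 8, 11, 14, 17]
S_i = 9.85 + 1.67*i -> [9.85, 11.52, 13.19, 14.86, 16.53]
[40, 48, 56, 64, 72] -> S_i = 40 + 8*i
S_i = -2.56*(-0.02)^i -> [-2.56, 0.05, -0.0, 0.0, -0.0]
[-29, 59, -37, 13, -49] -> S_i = Random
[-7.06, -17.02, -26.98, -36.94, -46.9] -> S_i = -7.06 + -9.96*i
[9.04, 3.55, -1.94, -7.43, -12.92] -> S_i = 9.04 + -5.49*i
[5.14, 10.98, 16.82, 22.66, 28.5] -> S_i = 5.14 + 5.84*i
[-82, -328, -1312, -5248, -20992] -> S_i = -82*4^i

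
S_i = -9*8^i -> [-9, -72, -576, -4608, -36864]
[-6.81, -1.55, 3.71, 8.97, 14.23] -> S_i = -6.81 + 5.26*i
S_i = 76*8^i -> [76, 608, 4864, 38912, 311296]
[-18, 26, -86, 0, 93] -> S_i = Random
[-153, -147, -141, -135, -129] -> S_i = -153 + 6*i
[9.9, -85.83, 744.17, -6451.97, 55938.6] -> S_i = 9.90*(-8.67)^i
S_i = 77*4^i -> [77, 308, 1232, 4928, 19712]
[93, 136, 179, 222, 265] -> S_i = 93 + 43*i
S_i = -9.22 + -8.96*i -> [-9.22, -18.18, -27.14, -36.1, -45.06]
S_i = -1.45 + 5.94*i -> [-1.45, 4.49, 10.43, 16.37, 22.31]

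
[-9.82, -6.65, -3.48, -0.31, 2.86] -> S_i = -9.82 + 3.17*i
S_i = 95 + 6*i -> [95, 101, 107, 113, 119]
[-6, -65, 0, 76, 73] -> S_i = Random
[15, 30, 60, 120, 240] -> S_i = 15*2^i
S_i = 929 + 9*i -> [929, 938, 947, 956, 965]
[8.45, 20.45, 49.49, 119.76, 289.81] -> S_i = 8.45*2.42^i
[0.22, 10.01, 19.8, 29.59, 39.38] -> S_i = 0.22 + 9.79*i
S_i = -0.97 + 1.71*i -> [-0.97, 0.74, 2.45, 4.16, 5.87]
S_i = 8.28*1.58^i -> [8.28, 13.08, 20.67, 32.66, 51.6]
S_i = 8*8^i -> [8, 64, 512, 4096, 32768]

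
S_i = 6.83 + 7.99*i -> [6.83, 14.82, 22.81, 30.8, 38.79]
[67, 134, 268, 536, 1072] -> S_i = 67*2^i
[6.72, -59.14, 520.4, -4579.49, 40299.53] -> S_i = 6.72*(-8.80)^i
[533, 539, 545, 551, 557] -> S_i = 533 + 6*i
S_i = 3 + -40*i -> [3, -37, -77, -117, -157]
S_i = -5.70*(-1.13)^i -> [-5.7, 6.44, -7.28, 8.22, -9.29]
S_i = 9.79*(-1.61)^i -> [9.79, -15.76, 25.38, -40.86, 65.78]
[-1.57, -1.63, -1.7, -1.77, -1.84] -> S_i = -1.57*1.04^i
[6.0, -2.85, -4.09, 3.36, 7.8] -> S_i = Random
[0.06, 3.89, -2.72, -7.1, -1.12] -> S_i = Random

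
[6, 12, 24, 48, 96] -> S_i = 6*2^i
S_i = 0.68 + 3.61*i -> [0.68, 4.29, 7.9, 11.51, 15.12]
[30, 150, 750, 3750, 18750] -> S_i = 30*5^i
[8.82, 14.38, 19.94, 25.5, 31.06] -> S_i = 8.82 + 5.56*i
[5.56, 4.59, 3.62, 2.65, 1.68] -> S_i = 5.56 + -0.97*i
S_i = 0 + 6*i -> [0, 6, 12, 18, 24]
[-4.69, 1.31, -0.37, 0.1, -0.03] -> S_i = -4.69*(-0.28)^i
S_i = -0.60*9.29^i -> [-0.6, -5.57, -51.78, -481.06, -4469.04]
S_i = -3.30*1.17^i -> [-3.3, -3.86, -4.52, -5.29, -6.18]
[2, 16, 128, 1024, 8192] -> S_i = 2*8^i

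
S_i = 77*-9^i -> [77, -693, 6237, -56133, 505197]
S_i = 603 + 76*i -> [603, 679, 755, 831, 907]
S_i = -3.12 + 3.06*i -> [-3.12, -0.06, 3.0, 6.06, 9.12]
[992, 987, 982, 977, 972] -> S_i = 992 + -5*i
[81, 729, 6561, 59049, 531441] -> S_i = 81*9^i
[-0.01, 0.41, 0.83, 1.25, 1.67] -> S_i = -0.01 + 0.42*i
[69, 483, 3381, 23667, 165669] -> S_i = 69*7^i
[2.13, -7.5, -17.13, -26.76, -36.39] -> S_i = 2.13 + -9.63*i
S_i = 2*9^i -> [2, 18, 162, 1458, 13122]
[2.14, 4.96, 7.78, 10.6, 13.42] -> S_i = 2.14 + 2.82*i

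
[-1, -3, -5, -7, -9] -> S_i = -1 + -2*i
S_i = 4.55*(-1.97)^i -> [4.55, -8.96, 17.66, -34.79, 68.53]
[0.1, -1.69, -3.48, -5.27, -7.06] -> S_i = 0.10 + -1.79*i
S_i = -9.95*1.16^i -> [-9.95, -11.54, -13.39, -15.53, -18.02]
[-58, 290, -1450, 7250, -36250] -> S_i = -58*-5^i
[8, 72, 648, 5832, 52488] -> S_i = 8*9^i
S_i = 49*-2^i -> [49, -98, 196, -392, 784]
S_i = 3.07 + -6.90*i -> [3.07, -3.83, -10.73, -17.63, -24.53]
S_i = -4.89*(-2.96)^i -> [-4.89, 14.47, -42.84, 126.82, -375.38]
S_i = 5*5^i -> [5, 25, 125, 625, 3125]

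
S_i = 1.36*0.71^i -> [1.36, 0.97, 0.69, 0.49, 0.35]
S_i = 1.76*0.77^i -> [1.76, 1.36, 1.04, 0.8, 0.62]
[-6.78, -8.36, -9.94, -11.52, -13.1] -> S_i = -6.78 + -1.58*i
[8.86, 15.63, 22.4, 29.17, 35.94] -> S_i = 8.86 + 6.77*i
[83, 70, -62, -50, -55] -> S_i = Random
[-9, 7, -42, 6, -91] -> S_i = Random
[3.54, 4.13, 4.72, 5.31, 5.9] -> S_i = 3.54 + 0.59*i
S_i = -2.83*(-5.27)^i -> [-2.83, 14.91, -78.6, 414.21, -2182.88]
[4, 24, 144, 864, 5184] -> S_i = 4*6^i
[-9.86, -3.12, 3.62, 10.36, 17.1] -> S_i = -9.86 + 6.74*i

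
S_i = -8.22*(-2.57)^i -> [-8.22, 21.13, -54.29, 139.53, -358.6]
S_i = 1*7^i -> [1, 7, 49, 343, 2401]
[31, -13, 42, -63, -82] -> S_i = Random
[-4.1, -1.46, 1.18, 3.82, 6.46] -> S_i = -4.10 + 2.64*i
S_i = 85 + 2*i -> [85, 87, 89, 91, 93]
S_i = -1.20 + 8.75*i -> [-1.2, 7.55, 16.3, 25.05, 33.8]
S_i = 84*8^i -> [84, 672, 5376, 43008, 344064]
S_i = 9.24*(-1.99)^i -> [9.24, -18.39, 36.59, -72.82, 144.91]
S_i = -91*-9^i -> [-91, 819, -7371, 66339, -597051]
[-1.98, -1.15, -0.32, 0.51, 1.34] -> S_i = -1.98 + 0.83*i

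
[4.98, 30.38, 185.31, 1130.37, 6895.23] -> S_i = 4.98*6.10^i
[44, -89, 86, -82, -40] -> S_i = Random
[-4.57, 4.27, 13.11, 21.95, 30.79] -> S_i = -4.57 + 8.84*i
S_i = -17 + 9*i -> [-17, -8, 1, 10, 19]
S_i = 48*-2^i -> [48, -96, 192, -384, 768]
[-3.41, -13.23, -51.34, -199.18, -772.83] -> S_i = -3.41*3.88^i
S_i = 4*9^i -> [4, 36, 324, 2916, 26244]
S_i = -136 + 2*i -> [-136, -134, -132, -130, -128]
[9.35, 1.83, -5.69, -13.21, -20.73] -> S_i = 9.35 + -7.52*i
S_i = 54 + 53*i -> [54, 107, 160, 213, 266]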